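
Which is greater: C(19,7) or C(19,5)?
C(19,7)=50,388, C(19,5)=11,628.

Answer: C(19,7)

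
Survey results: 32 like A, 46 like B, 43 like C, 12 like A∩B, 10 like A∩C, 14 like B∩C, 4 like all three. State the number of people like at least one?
89

Working:
|A∪B∪C| = 32+46+43-12-10-14+4 = 89.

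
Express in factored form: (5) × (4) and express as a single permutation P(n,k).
P(5,2) = 5!/(3)!

Explanation: Product of 2 consecutive descending integers starting at 5: P(5,2) = 5!/3! = 20.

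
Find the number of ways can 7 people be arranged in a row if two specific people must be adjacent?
1,440

Explanation: Treat pair as unit: (7-1)! arrangements × 2 internal orders = 1,440.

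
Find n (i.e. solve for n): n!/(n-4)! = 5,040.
10

Working:
n!/(n-4)! = n×(n-1)×(n-2)×(n-3), a product of 4 consecutive integers ≈ (n−1.5)^4. 5,040^(1/4) + 1.5 ≈ 9.9; check n = 10: 10×9×8×7 = 5,040 ✓. So n = 10.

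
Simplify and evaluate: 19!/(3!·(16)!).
969
This is C(19,3) = 969.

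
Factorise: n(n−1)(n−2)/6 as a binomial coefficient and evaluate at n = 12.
C(n,3); C(12,3) = 220

Solution: n(n−1)(n−2)/6 = n!/(3!(n−3)!) = C(n,3). At n = 12: C(12,3) = 220.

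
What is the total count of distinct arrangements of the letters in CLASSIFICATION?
1,816,214,400

Solution: Word has 14 letters (C=2, L=1, A=2, S=2, I=3, F=1, T=1, O=1, N=1). Arrangements: 14!/Π(k!) = 1,816,214,400.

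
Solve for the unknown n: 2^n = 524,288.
19

Working:
524,288 = 1,024 × 512 = 2^10 × 2^9 = 2^19, so n = 19.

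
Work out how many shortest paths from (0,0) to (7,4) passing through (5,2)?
To (5,2): C(7,5)=21. From there: C(4,2)=6. Total: 126.

Answer: 126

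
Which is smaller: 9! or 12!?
9!
9!=362,880, 12!=479,001,600. 12! > 9!.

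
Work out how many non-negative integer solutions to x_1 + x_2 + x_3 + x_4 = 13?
560

Working:
C(13+4-1, 4-1) = 560.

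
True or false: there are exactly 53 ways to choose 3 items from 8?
False

C(8,3) = 56 ≠ 53.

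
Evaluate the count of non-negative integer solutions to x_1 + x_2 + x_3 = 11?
C(11+3-1, 3-1) = 78.
Final answer: 78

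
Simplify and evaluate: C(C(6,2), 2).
105

Working:
C(6,2) = 15, then C(15, 2) = 105.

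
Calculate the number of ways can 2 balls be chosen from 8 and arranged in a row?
56

Explanation: P(8,2) = 8!/(8-2)! = 56.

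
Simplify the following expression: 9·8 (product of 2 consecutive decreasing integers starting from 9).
72

This is P(9,2) = 9!/(7)! = 72.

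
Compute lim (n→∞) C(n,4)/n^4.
1/24

Explanation: C(n,4) ≈ n^4/4! for large n. Limit = 1/4! = 1/24.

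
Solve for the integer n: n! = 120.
5
n! is strictly increasing. 3! = 6, 4! = 24, 5! = 120 ✓. So n = 5.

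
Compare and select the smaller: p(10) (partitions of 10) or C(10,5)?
Pentagonal recurrence p(n) = p(n−1) + p(n−2) − p(n−5) − p(n−7) + …: p(10) = p(9) + p(8) − p(5) − p(3) = 30 + 22 − 7 − 3 = 42; C(10,5) = 252.

Answer: p(10)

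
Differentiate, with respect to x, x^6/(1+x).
(6x^5(1+x) - x^6)/(1+x)²

Solution: Quotient rule: [6x^{5}(1+x) - x^6]/(1+x)².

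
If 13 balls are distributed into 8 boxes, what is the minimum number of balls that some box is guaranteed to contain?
2

Working:
Pigeonhole: ⌈13/8⌉ = 2.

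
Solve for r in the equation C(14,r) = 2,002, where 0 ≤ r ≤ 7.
C(14,r) is increasing for 0 ≤ r ≤ 7. Stepping up (C(14,r+1) = C(14,r)·(14−r)/(r+1)): C(14,1) = 14, C(14,2) = 91, C(14,3) = 364, C(14,4) = 1,001, C(14,5) = 2,002 ✓. So r = 5.

Answer: 5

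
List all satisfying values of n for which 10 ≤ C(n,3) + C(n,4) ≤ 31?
C(4,3)+C(4,4)=5; C(5,3)+C(5,4)=15; C(6,3)+C(6,4)=35. So valid n = 5.

Answer: 5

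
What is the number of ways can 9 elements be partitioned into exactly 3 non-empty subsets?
3,025

This equals S(9,3), the Stirling number of the 2nd kind.
Using the Stirling recurrence: S(n,k) = k·S(n-1,k) + S(n-1,k-1)
S(9,3) = 3·S(8,3) + S(8,2)
         = 3·966 + 127
         = 2898 + 127
         = 3,025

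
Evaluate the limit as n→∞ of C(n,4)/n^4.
1/24

Solution: C(n,4) ≈ n^4/4! for large n. Limit = 1/4! = 1/24.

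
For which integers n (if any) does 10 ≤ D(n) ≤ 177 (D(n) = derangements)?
Using D(n) = (n−1)[D(n−1) + D(n−2)] with D(1)=0, D(2)=1: D(4)=9; D(5)=44; D(6)=265. So valid n = 5.

Answer: 5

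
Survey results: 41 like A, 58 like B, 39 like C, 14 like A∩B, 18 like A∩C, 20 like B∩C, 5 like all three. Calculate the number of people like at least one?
91

Working:
|A∪B∪C| = 41+58+39-14-18-20+5 = 91.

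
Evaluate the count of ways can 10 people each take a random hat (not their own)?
Using D(n) = (n-1)[D(n-1) + D(n-2)]:
D(10) = (10-1) × [D(9) + D(8)]
      = 9 × [133496 + 14833]
      = 9 × 148329
      = 1,334,961

Answer: 1,334,961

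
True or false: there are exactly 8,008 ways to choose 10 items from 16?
True

Working:
C(16,10) = 8,008.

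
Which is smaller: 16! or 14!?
14!
16!=20,922,789,888,000, 14!=87,178,291,200. 16! > 14!.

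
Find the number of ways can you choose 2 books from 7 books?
21

Reasoning: C(7,2) = 7! / (2! × (7-2)!)
         = 7! / (2! × 5!)
         = 21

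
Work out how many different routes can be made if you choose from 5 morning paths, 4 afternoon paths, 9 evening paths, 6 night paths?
1,080

Working:
By the multiplication principle: 5 × 4 × 9 × 6 = 1,080.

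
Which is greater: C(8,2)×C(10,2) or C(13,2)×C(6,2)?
C(8,2)×C(10,2)=1,260, C(13,2)×C(6,2)=1,170.

Answer: C(8,2)×C(10,2)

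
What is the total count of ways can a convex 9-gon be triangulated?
429

Explanation: Using the Catalan number formula: C_n = C(2n, n) / (n+1)
C_7 = C(14, 7) / (7+1)
     = 3432 / 8
     = 429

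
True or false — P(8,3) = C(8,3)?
False

Reasoning: P(8,3) = 336 but C(8,3) = 56; they differ by a factor of 3! = 6, so the statement does not hold.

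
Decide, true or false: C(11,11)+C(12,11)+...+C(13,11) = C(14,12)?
True
Hockey stick identity gives Σ = C(14,12) = 91; RHS C(14,12) = 91.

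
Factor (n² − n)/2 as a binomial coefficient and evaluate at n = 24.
C(n,2); C(24,2) = 276

(n² − n)/2 = n(n−1)/2 = C(n,2). At n = 24: C(24,2) = 276.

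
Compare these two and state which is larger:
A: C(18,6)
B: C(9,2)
A

Solution: A=C(18,6)=18,564, B=C(9,2)=36.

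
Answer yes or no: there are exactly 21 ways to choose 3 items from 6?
No

Reasoning: C(6,3) = 20 ≠ 21.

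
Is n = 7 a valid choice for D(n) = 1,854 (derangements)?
Yes

Explanation: D(7) = (7-1)·[D(6) + D(5)] = 6·[265 + 44] = 1,854, which equals 1,854.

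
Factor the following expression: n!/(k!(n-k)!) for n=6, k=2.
C(6,2) = 15

Working:
This is the binomial coefficient C(6,2) = 15.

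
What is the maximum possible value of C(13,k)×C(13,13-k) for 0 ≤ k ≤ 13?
2,944,656
C(13,k)·C(13,13-k) = C(13,k)², maximised at the centre k = 6: C(13,6)² = 2,944,656.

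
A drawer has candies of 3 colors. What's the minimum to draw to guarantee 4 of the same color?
10

Solution: Worst case: 3 of each = 9. One more: 10.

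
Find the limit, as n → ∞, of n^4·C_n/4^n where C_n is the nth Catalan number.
∞

Solution: C_n ~ 4^n/(n^(3/2)√π), so n^4·C_n/4^n ~ n^(4 − 3/2)/√π → ∞.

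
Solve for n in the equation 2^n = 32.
2^5 = 32, so n = 5.

Answer: 5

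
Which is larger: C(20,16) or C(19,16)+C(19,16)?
C(20,16)
C(20,16)=4,845; C(19,16)+C(19,16)=969+969=1,938.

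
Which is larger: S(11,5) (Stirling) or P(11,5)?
S(11,5)

S(11,5) = 5·S(10,5) + S(10,4) = 5·42,525 + 34,105 = 246,730; P(11,5) = 55,440.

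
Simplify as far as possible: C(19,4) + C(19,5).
15,504

Reasoning: By Pascal's identity: C(20,5) = 15,504.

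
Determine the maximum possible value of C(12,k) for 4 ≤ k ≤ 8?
924

Solution: C(12,k) is maximised at the centre of the row: C(12,6) = 924.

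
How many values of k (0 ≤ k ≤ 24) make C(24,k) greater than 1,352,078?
Row 24 is unimodal and symmetric about k=24/2. C(24,9)=1,307,504 ≤ 1,352,078; C(24,10)=1,961,256 > 1,352,078; by symmetry C(24,k) > 1,352,078 for k = 10..14. That's 14 - 10 + 1 = 5 values.

Answer: 5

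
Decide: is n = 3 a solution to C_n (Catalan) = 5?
C_3 = C(6,3)/(3+1) = 20/4 = 5, which equals 5.

Answer: Yes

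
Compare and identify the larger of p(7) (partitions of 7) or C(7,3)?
C(7,3)

Working:
Pentagonal recurrence p(n) = p(n−1) + p(n−2) − p(n−5) − p(n−7) + …: p(7) = p(6) + p(5) − p(2) − p(0) = 11 + 7 − 2 − 1 = 15; C(7,3) = 35.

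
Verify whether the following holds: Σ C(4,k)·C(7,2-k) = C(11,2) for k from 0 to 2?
True

Solution: Vandermonde's identity gives C(11,2) = 55; RHS C(11,2) = 55.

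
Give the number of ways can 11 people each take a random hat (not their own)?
14,684,570

Explanation: Using D(n) = (n-1)[D(n-1) + D(n-2)]:
D(11) = (11-1) × [D(10) + D(9)]
      = 10 × [1334961 + 133496]
      = 10 × 1468457
      = 14,684,570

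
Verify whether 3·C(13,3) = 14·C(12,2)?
False

Reasoning: Absorption identity k·C(n,k) = n·C(n-1,k-1). LHS = 3·286 = 858; RHS = 14·66 = 924.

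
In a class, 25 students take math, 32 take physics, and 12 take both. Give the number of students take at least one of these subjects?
45

|A∪B| = |A|+|B|-|A∩B| = 25+32-12 = 45.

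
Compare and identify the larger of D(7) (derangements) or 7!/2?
7!/2

Working:
D(7) = (7-1)·[D(6) + D(5)] = 6·[265 + 44] = 1,854; 7!/2 = 5,040/2 = 2,520.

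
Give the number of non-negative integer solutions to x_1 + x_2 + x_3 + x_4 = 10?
286
C(10+4-1, 4-1) = 286.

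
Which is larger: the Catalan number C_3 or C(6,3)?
C(6,3)

C_3 = C(6,3)/(3+1) = 20/4 = 5; C(6,3) = 20.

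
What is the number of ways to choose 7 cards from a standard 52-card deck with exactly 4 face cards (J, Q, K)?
4,890,600

Working:
12 face cards and 40 non-face cards: C(12,4) × C(40,3) = 495 × 9,880 = 4,890,600.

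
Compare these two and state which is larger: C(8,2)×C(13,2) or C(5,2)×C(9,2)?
C(8,2)×C(13,2)=2,184, C(5,2)×C(9,2)=360.

Answer: C(8,2)×C(13,2)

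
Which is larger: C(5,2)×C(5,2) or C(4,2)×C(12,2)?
C(4,2)×C(12,2)
C(5,2)×C(5,2)=100, C(4,2)×C(12,2)=396.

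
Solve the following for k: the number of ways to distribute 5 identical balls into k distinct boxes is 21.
Stars and bars: the count is C(5+k−1, k−1), increasing in k. k=2: C(6,1) = 6, k=3: C(7,2) = 21 ✓. So k = 3.
Final answer: 3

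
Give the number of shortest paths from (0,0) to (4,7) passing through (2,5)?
126

Explanation: To (2,5): C(7,2)=21. From there: C(4,2)=6. Total: 126.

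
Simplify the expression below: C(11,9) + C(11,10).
By Pascal's identity: C(12,10) = 66.

Answer: 66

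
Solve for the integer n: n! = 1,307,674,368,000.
n! is strictly increasing. 13! = 6,227,020,800, 14! = 87,178,291,200, 15! = 1,307,674,368,000 ✓. So n = 15.

Answer: 15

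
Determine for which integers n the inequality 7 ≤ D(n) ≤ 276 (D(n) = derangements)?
4, 5, 6

Explanation: Using D(n) = (n−1)[D(n−1) + D(n−2)] with D(1)=0, D(2)=1: D(3)=2; D(4)=9; D(5)=44; D(6)=265; D(7)=1,854. So valid n = 4, 5, 6.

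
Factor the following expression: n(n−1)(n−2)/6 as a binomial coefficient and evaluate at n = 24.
C(n,3); C(24,3) = 2,024
n(n−1)(n−2)/6 = n!/(3!(n−3)!) = C(n,3). At n = 24: C(24,3) = 2,024.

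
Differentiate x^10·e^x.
Product rule: d/dx[x^10]·e^x + x^10·d/dx[e^x] = 10x^{9}e^x + x^10e^x.
Final answer: (10x^9 + x^10)e^x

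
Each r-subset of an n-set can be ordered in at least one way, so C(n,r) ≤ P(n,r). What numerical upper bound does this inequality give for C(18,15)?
P(18,15) = 18·17·16·15·14·13·12·11·10·9·8·7·6·5·4 = 1,067,062,284,288,000, so C(18,15) ≤ 1,067,062,284,288,000. (The bound is loose by a factor of 15! = 1,307,674,368,000: C(18,15) = 1,067,062,284,288,000/1,307,674,368,000 = 816.)
Final answer: 1,067,062,284,288,000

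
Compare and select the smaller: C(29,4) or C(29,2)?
C(29,4)=23,751, C(29,2)=406.
Final answer: C(29,2)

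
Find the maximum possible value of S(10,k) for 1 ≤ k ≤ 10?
Row S(10,k) for k = 1..10 (via S(n,k) = k·S(n−1,k) + S(n−1,k−1)): 1, 511, 9,330, 34,105, 42,525, 22,827, 5,880, 750, 45, 1. The row is unimodal; maximum at k = 5: 42,525.

Answer: 42,525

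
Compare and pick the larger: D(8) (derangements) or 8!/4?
D(8)

Working:
D(8) = (8-1)·[D(7) + D(6)] = 7·[1,854 + 265] = 14,833; 8!/4 = 40,320/4 = 10,080.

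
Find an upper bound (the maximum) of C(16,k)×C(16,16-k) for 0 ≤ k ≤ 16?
165,636,900

C(16,k)·C(16,16-k) = C(16,k)², maximised at the centre k = 8: C(16,8)² = 165,636,900.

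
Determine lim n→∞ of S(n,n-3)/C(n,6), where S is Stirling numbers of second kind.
The leading term of S(n,n-3) as a polynomial in n is (5)!!·C(n,6), so the ratio → (5)!! = 15.

Answer: 15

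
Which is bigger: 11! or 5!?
11!

Explanation: 11!=39,916,800, 5!=120. 11! > 5!.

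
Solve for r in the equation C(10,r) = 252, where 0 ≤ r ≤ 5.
5
C(10,r) is increasing for 0 ≤ r ≤ 5. Stepping up (C(10,r+1) = C(10,r)·(10−r)/(r+1)): C(10,1) = 10, C(10,2) = 45, C(10,3) = 120, C(10,4) = 210, C(10,5) = 252 ✓. So r = 5.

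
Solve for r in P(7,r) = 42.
P(7,r) = 7·6·…·(7−r+1), a product of r factors. Multiplying down from 7: 7 = 7; 7·6 = 42 ✓ (2 factors). So r = 2.
Final answer: 2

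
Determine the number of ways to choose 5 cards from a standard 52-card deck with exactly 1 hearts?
13 hearts and 39 non-hearts: C(13,1) × C(39,4) = 13 × 82251 = 1,069,263.

Answer: 1,069,263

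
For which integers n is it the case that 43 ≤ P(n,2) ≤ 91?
8, 9, 10

Working:
P(7,2)=42; P(8,2)=56; P(9,2)=72; P(10,2)=90; P(11,2)=110. So valid n = 8, 9, 10.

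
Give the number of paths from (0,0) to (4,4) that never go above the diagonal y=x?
14

Reasoning: Counted by the Catalan number C_4: C_4 = C(8,4)/(4+1) = 70/5 = 14.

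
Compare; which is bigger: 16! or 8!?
16!

Solution: 16!=20,922,789,888,000, 8!=40,320. 16! > 8!.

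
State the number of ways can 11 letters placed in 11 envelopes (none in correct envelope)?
14,684,570
Using D(n) = (n-1)[D(n-1) + D(n-2)]:
D(11) = (11-1) × [D(10) + D(9)]
      = 10 × [1334961 + 133496]
      = 10 × 1468457
      = 14,684,570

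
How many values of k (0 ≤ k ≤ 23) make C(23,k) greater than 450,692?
Row 23 is unimodal and symmetric about k=23/2. C(23,7)=245,157 ≤ 450,692; C(23,8)=490,314 > 450,692; by symmetry C(23,k) > 450,692 for k = 8..15. That's 15 - 8 + 1 = 8 values.
Final answer: 8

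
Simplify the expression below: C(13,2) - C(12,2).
12

Reasoning: C(13,2) - C(12,2) = C(12,1) = 12.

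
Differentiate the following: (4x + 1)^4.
16(4x + 1)^3

Solution: Chain rule: 4(4x+1)^{3} × 4 = 16(4x+1)^{3}.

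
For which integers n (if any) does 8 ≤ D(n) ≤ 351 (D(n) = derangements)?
Using D(n) = (n−1)[D(n−1) + D(n−2)] with D(1)=0, D(2)=1: D(3)=2; D(4)=9; D(5)=44; D(6)=265; D(7)=1,854. So valid n = 4, 5, 6.
Final answer: 4, 5, 6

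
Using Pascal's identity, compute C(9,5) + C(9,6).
210

Solution: C(9,5) + C(9,6) = C(10,6) = 210.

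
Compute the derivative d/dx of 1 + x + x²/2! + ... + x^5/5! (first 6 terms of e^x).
1 + x + x²/2! + ... + x^4/4!

Solution: Differentiating term by term gives the first 5 terms of e^x.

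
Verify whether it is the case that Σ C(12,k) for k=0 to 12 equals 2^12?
Binomial theorem: Σ C(12,k) = (1+1)^12 = 2^12 = 4,096; RHS 2^12 = 4,096.
Final answer: True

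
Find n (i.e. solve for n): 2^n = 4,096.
12

Explanation: 4,096 = 1,024 × 4 = 2^10 × 2^2 = 2^12, so n = 12.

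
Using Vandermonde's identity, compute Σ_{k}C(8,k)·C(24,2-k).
496

Working:
= C(8+24,2) = C(32,2) = 496.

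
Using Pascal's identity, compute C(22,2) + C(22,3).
1,771

Explanation: C(22,2) + C(22,3) = C(23,3) = 1,771.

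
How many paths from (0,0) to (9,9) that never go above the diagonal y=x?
4,862

Solution: Counted by the Catalan number C_9: C_9 = C(18,9)/(9+1) = 48,620/10 = 4,862.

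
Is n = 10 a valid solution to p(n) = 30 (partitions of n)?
No
Pentagonal recurrence p(n) = p(n−1) + p(n−2) − p(n−5) − p(n−7) + …: p(10) = p(9) + p(8) − p(5) − p(3) = 30 + 22 − 7 − 3 = 42, which does not equal 30.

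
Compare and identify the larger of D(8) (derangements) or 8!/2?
D(8) = (8-1)·[D(7) + D(6)] = 7·[1,854 + 265] = 14,833; 8!/2 = 40,320/2 = 20,160.
Final answer: 8!/2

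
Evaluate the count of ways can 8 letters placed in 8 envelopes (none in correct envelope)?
14,833

Using D(n) = (n-1)[D(n-1) + D(n-2)]:
D(8) = (8-1) × [D(7) + D(6)]
      = 7 × [1854 + 265]
      = 7 × 2119
      = 14,833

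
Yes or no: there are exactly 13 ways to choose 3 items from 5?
No

Explanation: C(5,3) = 10 ≠ 13.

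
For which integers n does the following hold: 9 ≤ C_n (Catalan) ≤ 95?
4, 5
C_3=5; C_4=14; C_5=42; C_6=132. So valid n = 4, 5.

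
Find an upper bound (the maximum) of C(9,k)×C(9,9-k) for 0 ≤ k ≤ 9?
15,876

Working:
C(9,k)·C(9,9-k) = C(9,k)², maximised at the centre k = 4: C(9,4)² = 15,876.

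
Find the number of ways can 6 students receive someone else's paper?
265
Using D(n) = (n-1)[D(n-1) + D(n-2)]:
D(6) = (6-1) × [D(5) + D(4)]
      = 5 × [44 + 9]
      = 5 × 53
      = 265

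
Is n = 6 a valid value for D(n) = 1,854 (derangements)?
No

Reasoning: D(6) = (6-1)·[D(5) + D(4)] = 5·[44 + 9] = 265, which does not equal 1,854.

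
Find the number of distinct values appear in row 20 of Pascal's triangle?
11

Explanation: Row 20 has entries C(20,0)..C(20,20); by symmetry C(20,k)=C(20,20-k), giving 11 distinct values.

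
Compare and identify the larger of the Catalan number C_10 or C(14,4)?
C_10 = C(20,10)/(10+1) = 184,756/11 = 16,796; C(14,4) = 1,001.

Answer: C_10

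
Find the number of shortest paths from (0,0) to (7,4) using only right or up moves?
Choose 7 rights from 11 moves: C(11,7) = 330.

Answer: 330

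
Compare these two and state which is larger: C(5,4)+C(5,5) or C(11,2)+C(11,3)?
C(11,2)+C(11,3)
First=6, Second=220.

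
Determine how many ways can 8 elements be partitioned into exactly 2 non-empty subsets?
127

Explanation: This equals S(8,2), the Stirling number of the 2nd kind.
Using the Stirling recurrence: S(n,k) = k·S(n-1,k) + S(n-1,k-1)
S(8,2) = 2·S(7,2) + S(7,1)
         = 2·63 + 1
         = 126 + 1
         = 127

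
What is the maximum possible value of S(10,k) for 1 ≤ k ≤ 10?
42,525
Row S(10,k) for k = 1..10 (via S(n,k) = k·S(n−1,k) + S(n−1,k−1)): 1, 511, 9,330, 34,105, 42,525, 22,827, 5,880, 750, 45, 1. The row is unimodal; maximum at k = 5: 42,525.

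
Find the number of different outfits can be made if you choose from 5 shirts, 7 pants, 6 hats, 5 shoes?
1,050
By the multiplication principle: 5 × 7 × 6 × 5 = 1,050.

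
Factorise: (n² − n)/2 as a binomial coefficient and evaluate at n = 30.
(n² − n)/2 = n(n−1)/2 = C(n,2). At n = 30: C(30,2) = 435.
Final answer: C(n,2); C(30,2) = 435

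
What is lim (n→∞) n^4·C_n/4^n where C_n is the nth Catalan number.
∞

Reasoning: C_n ~ 4^n/(n^(3/2)√π), so n^4·C_n/4^n ~ n^(4 − 3/2)/√π → ∞.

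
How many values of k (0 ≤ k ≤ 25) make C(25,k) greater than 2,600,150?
6
Row 25 is unimodal and symmetric about k=25/2. C(25,9)=2,042,975 ≤ 2,600,150; C(25,10)=3,268,760 > 2,600,150; by symmetry C(25,k) > 2,600,150 for k = 10..15. That's 15 - 10 + 1 = 6 values.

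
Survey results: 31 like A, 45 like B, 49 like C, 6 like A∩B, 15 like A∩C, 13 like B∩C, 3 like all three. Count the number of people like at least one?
94

Working:
|A∪B∪C| = 31+45+49-6-15-13+3 = 94.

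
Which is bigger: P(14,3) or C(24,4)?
C(24,4)

Explanation: P(14,3)=2,184, C(24,4)=10,626.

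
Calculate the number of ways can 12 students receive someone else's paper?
176,214,841

Solution: Using D(n) = (n-1)[D(n-1) + D(n-2)]:
D(12) = (12-1) × [D(11) + D(10)]
      = 11 × [14684570 + 1334961]
      = 11 × 16019531
      = 176,214,841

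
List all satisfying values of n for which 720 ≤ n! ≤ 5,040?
n! is strictly increasing; 6! = 720 and 7! = 5,040, so valid n = 6, 7.
Final answer: 6, 7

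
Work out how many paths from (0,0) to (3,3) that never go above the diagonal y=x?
5
Counted by the Catalan number C_3: C_3 = C(6,3)/(3+1) = 20/4 = 5.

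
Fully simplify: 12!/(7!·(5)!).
This is C(12,7) = 792.

Answer: 792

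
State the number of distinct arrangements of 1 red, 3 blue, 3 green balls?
140

Solution: Multinomial: 7!/(1! × 3! × 3!) = 140.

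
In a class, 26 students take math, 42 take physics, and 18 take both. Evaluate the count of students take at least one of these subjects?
50

Reasoning: |A∪B| = |A|+|B|-|A∩B| = 26+42-18 = 50.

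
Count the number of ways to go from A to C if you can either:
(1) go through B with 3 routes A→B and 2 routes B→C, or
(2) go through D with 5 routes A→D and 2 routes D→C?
16
Route via B: 3×2=6. Route via D: 5×2=10. Total: 16.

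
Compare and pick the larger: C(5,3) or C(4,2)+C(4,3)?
Equal

Reasoning: By Pascal's identity: C(5,3) = C(4,2)+C(4,3) = 10. Equal.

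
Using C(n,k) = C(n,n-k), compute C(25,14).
4,457,400

Reasoning: C(25,14) = C(25,11) = 4,457,400.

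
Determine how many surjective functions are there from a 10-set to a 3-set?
55,980

Reasoning: Onto functions = 3! × S(10,3)
First compute S(10,3) via recurrence:
Using the Stirling recurrence: S(n,k) = k·S(n-1,k) + S(n-1,k-1)
S(10,3) = 3·S(9,3) + S(9,2)
         = 3·3025 + 255
         = 9075 + 255
         = 9,330
Then: 6 × 9330 = 55,980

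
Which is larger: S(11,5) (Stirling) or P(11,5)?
S(11,5)

Reasoning: S(11,5) = 5·S(10,5) + S(10,4) = 5·42,525 + 34,105 = 246,730; P(11,5) = 55,440.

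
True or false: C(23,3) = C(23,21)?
False

Explanation: C(23,3) = 1,771 but C(23,21) = 253; symmetry gives C(23,3) = C(23,20), not C(23,21).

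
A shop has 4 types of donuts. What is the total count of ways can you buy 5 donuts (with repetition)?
Stars and bars: C(5+4-1, 5) = C(8, 5) = 56.
Final answer: 56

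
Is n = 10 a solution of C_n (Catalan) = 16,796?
Yes

Reasoning: C_10 = C(20,10)/(10+1) = 184,756/11 = 16,796, which equals 16,796.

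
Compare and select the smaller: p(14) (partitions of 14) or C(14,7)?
Pentagonal recurrence p(n) = p(n−1) + p(n−2) − p(n−5) − p(n−7) + …: p(14) = p(13) + p(12) − p(9) − p(7) + p(2) = 101 + 77 − 30 − 15 + 2 = 135; C(14,7) = 3,432.

Answer: p(14)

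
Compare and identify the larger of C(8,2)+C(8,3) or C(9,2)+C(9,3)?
First=84, Second=120.

Answer: C(9,2)+C(9,3)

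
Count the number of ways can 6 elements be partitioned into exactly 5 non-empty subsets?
This equals S(6,5), the Stirling number of the 2nd kind.
Using the Stirling recurrence: S(n,k) = k·S(n-1,k) + S(n-1,k-1)
S(6,5) = 5·S(5,5) + S(5,4)
         = 5·1 + 10
         = 5 + 10
         = 15

Answer: 15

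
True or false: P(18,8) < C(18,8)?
P(18,8) = 1,764,322,560 and C(18,8) = 43,758; P(n,r) = r! × C(n,r) so P > C whenever r ≥ 2.

Answer: False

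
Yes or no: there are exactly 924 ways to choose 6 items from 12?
C(12,6) = 924.

Answer: Yes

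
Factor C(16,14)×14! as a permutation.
P(16,14)

Working:
C(16,14)×14! = [16!/(14!(2)!)]×14! = 16!/(2)! = P(16,14) = 10,461,394,944,000.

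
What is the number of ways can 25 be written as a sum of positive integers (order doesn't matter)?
1,958
Pentagonal recurrence p(n) = p(n−1) + p(n−2) − p(n−5) − p(n−7) + …: p(25) = p(24) + p(23) − p(20) − p(18) + p(13) + p(10) − p(3) = 1,575 + 1,255 − 627 − 385 + 101 + 42 − 3 = 1,958.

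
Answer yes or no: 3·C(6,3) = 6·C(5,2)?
Yes

Absorption identity k·C(n,k) = n·C(n-1,k-1). LHS = 3·20 = 60; RHS = 6·10 = 60.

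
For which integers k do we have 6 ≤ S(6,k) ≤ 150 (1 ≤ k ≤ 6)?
2, 3, 4, 5

S(6,1)=1; S(6,2)=31; S(6,3)=90; S(6,4)=65; S(6,5)=15; S(6,6)=1. So valid k = 2, 3, 4, 5.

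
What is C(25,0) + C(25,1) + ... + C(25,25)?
Sum of binomial coefficients = 2^25 = 33,554,432.
Final answer: 33,554,432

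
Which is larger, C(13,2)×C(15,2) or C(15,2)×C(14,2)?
C(15,2)×C(14,2)

C(13,2)×C(15,2)=8,190, C(15,2)×C(14,2)=9,555.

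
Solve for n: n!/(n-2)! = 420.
21

n!/(n-2)! = n×(n-1), a product of 2 consecutive integers ≈ (n−0.5)^2. 420^(1/2) + 0.5 ≈ 21.0; check n = 21: 21×20 = 420 ✓. So n = 21.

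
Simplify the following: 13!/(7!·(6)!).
1,716

Reasoning: This is C(13,7) = 1,716.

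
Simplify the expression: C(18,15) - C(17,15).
680

Solution: C(18,15) - C(17,15) = C(17,14) = 680.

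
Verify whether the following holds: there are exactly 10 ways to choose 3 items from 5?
True

Explanation: C(5,3) = 10.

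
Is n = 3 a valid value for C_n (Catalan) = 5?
Yes

Reasoning: C_3 = C(6,3)/(3+1) = 20/4 = 5, which equals 5.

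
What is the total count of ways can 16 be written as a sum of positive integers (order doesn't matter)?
Pentagonal recurrence p(n) = p(n−1) + p(n−2) − p(n−5) − p(n−7) + …: p(16) = p(15) + p(14) − p(11) − p(9) + p(4) + p(1) = 176 + 135 − 56 − 30 + 5 + 1 = 231.
Final answer: 231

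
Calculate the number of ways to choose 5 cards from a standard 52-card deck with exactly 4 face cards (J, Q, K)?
19,800

Working:
12 face cards and 40 non-face cards: C(12,4) × C(40,1) = 495 × 40 = 19,800.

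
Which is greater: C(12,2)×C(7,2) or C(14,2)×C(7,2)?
C(12,2)×C(7,2)=1,386, C(14,2)×C(7,2)=1,911.
Final answer: C(14,2)×C(7,2)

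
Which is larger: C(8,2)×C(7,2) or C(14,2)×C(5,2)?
C(14,2)×C(5,2)

Reasoning: C(8,2)×C(7,2)=588, C(14,2)×C(5,2)=910.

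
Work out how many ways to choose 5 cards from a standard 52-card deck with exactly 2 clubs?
712,842

13 clubs and 39 non-clubs: C(13,2) × C(39,3) = 78 × 9139 = 712,842.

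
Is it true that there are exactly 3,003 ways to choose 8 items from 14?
C(14,8) = 3,003.
Final answer: True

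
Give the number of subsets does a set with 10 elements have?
1,024

Each element can be included or excluded: 2^10 = 1,024.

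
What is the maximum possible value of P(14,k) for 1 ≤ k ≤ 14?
87,178,291,200

Explanation: P(14,k) increases in k, so maximum at k = 14: 14! = 87,178,291,200.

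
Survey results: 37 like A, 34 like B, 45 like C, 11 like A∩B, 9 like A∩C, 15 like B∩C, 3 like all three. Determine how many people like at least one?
84

Working:
|A∪B∪C| = 37+34+45-11-9-15+3 = 84.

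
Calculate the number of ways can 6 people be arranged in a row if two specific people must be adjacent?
240
Treat pair as unit: (6-1)! arrangements × 2 internal orders = 240.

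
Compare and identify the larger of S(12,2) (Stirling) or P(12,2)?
S(12,2)
S(12,2) = 2·S(11,2) + S(11,1) = 2·1,023 + 1 = 2,047; P(12,2) = 132.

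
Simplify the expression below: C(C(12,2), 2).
C(12,2) = 66, then C(66, 2) = 2,145.

Answer: 2,145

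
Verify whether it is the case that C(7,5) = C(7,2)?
True
Symmetry C(n,k) = C(n,n-k): C(7,5) = 21 and C(7,2) = 21. Both sides agree, so the statement holds.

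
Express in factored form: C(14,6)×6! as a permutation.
P(14,6)

Reasoning: C(14,6)×6! = [14!/(6!(8)!)]×6! = 14!/(8)! = P(14,6) = 2,162,160.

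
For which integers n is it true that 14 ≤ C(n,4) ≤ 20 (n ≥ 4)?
6

Explanation: C(5,4)=5; C(6,4)=15; C(7,4)=35. So valid n = 6.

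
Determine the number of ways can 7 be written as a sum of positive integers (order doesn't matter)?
15
Pentagonal recurrence p(n) = p(n−1) + p(n−2) − p(n−5) − p(n−7) + …: p(7) = p(6) + p(5) − p(2) − p(0) = 11 + 7 − 2 − 1 = 15.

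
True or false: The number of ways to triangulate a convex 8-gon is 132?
True

Solution: Triangulations of a convex 8-gon are counted by the Catalan number C_6: C_6 = C(12,6)/(6+1) = 924/7 = 132.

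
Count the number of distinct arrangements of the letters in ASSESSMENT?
75,600

Working:
Word has 10 letters (A=1, S=4, E=2, M=1, N=1, T=1). Arrangements: 10!/Π(k!) = 75,600.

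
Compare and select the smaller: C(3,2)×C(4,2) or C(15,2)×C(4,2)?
C(3,2)×C(4,2)

Working:
C(3,2)×C(4,2)=18, C(15,2)×C(4,2)=630.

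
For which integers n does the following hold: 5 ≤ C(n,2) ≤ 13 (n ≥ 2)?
4, 5

C(3,2)=3; C(4,2)=6; C(5,2)=10; C(6,2)=15. So valid n = 4, 5.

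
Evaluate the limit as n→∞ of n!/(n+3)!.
0

Explanation: n!/(n+3)! = 1/[(n+1)(n+2)(n+3)] → 0 as n → ∞.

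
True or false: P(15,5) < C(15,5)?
False

Explanation: P(15,5) = 360,360 and C(15,5) = 3,003; P(n,r) = r! × C(n,r) so P > C whenever r ≥ 2.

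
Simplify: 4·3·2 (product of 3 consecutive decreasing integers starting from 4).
This is P(4,3) = 4!/(1)! = 24.

Answer: 24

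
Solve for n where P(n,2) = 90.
10

P(n,2) = n(n−1) is increasing in n; n(n−1) ≈ (n−0.5)^2 = 90 gives n ≈ 10.0. Check: P(8,2) = 56, P(9,2) = 72, P(10,2) = 90 ✓. So n = 10.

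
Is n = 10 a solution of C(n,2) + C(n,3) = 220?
C(10,2) + C(10,3) = 45 + 120 = 165, which does not equal 220.

Answer: No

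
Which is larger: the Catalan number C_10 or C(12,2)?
C_10

C_10 = C(20,10)/(10+1) = 184,756/11 = 16,796; C(12,2) = 66.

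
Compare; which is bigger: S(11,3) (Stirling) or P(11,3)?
S(11,3)

Explanation: S(11,3) = 3·S(10,3) + S(10,2) = 3·9,330 + 511 = 28,501; P(11,3) = 990.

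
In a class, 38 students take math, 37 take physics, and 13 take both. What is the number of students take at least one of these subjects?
|A∪B| = |A|+|B|-|A∩B| = 38+37-13 = 62.
Final answer: 62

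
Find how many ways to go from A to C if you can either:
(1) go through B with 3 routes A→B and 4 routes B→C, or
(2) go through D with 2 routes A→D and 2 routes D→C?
16

Explanation: Route via B: 3×4=12. Route via D: 2×2=4. Total: 16.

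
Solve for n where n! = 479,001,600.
12

Working:
n! is strictly increasing. 10! = 3,628,800, 11! = 39,916,800, 12! = 479,001,600 ✓. So n = 12.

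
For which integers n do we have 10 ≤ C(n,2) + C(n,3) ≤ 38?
4, 5, 6

Reasoning: C(3,2)+C(3,3)=4; C(4,2)+C(4,3)=10; C(5,2)+C(5,3)=20; C(6,2)+C(6,3)=35; C(7,2)+C(7,3)=56. So valid n = 4, 5, 6.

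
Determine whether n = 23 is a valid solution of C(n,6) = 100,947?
Yes
C(23,6) = 23·22·21·20·19·18/6! = 72,681,840/720 = 100,947, which equals 100,947.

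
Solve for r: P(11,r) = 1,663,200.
7
P(11,r) = 11·10·…·(11−r+1), a product of r factors. Multiplying down from 11: 11 = 11; 11·10 = 110; 11·10·9 = 990; 11·10·9·8 = 7,920; 11·10·9·8·7 = 55,440; 11·10·9·8·7·6 = 332,640; 11·10·9·8·7·6·5 = 1,663,200 ✓ (7 factors). So r = 7.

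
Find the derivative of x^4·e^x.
Product rule: d/dx[x^4]·e^x + x^4·d/dx[e^x] = 4x^{3}e^x + x^4e^x.
Final answer: (4x^3 + x^4)e^x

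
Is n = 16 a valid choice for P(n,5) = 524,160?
Yes

Working:
P(16,5) = 16·15·14·13·12 = 524,160, which equals 524,160.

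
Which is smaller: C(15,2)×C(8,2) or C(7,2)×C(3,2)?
C(7,2)×C(3,2)

Working:
C(15,2)×C(8,2)=2,940, C(7,2)×C(3,2)=63.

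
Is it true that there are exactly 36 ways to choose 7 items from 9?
C(9,7) = 36.

Answer: True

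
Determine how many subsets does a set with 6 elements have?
64

Reasoning: Each element can be included or excluded: 2^6 = 64.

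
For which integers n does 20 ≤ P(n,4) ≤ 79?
4
P(3,4)=0; P(4,4)=24; P(5,4)=120. So valid n = 4.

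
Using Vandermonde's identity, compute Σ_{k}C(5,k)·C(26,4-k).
31,465

Working:
= C(5+26,4) = C(31,4) = 31,465.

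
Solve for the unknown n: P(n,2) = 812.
29

Solution: P(n,2) = n(n−1) is increasing in n; n(n−1) ≈ (n−0.5)^2 = 812 gives n ≈ 29.0. Check: P(27,2) = 702, P(28,2) = 756, P(29,2) = 812 ✓. So n = 29.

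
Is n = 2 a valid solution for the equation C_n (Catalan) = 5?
C_2 = C(4,2)/(2+1) = 6/3 = 2, which does not equal 5.
Final answer: No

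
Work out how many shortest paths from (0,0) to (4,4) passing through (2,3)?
30

Reasoning: To (2,3): C(5,2)=10. From there: C(3,2)=3. Total: 30.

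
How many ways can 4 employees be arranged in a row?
24

Working:
Arrangements of 4 distinct objects: 4! = 24.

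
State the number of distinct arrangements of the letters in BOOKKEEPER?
151,200

Reasoning: Word has 10 letters (B=1, O=2, K=2, E=3, P=1, R=1). Arrangements: 10!/Π(k!) = 151,200.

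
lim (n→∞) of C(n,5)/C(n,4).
∞

Working:
C(n,5)/C(n,4) = (n-4)/5 → ∞ as n → ∞.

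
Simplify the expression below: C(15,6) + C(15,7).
11,440

Reasoning: By Pascal's identity: C(16,7) = 11,440.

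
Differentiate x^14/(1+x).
Quotient rule: [14x^{13}(1+x) - x^14]/(1+x)².
Final answer: (14x^13(1+x) - x^14)/(1+x)²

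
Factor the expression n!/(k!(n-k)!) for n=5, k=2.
C(5,2) = 10
This is the binomial coefficient C(5,2) = 10.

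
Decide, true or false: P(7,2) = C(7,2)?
False

Reasoning: P(7,2) = 42 but C(7,2) = 21; they differ by a factor of 2! = 2, so the statement does not hold.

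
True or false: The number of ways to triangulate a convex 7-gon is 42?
True

Working:
Triangulations of a convex 7-gon are counted by the Catalan number C_5: C_5 = C(10,5)/(5+1) = 252/6 = 42.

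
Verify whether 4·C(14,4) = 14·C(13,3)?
True
Absorption identity k·C(n,k) = n·C(n-1,k-1). LHS = 4·1001 = 4,004; RHS = 14·286 = 4,004.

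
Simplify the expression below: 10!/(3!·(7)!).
120

Explanation: This is C(10,3) = 120.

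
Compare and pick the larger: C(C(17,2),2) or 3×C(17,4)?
C(C(17,2),2)=9,180, 3×C(17,4)=7,140.
Final answer: C(C(17,2),2)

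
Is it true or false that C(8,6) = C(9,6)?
False

Working:
LHS = C(8,6) = 28; RHS = C(9,6) = 84. 28 ≠ 84, so the statement does not hold.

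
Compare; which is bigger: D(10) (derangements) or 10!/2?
10!/2

Reasoning: D(10) = (10-1)·[D(9) + D(8)] = 9·[133,496 + 14,833] = 1,334,961; 10!/2 = 3,628,800/2 = 1,814,400.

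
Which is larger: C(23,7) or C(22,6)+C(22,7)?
Equal

Solution: By Pascal's identity: C(23,7) = C(22,6)+C(22,7) = 245,157. Equal.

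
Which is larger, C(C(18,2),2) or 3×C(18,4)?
C(C(18,2),2)

C(C(18,2),2)=11,628, 3×C(18,4)=9,180.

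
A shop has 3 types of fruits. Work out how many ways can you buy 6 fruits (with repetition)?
28

Stars and bars: C(6+3-1, 6) = C(8, 6) = 28.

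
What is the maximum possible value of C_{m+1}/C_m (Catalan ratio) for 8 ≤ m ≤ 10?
7/2

Explanation: C_{m+1}/C_m = 2(2m+1)/(m+2), which increases with m. Maximum at m = 10: 2·21/12 = 7/2.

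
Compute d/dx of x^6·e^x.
(6x^5 + x^6)e^x

Reasoning: Product rule: d/dx[x^6]·e^x + x^6·d/dx[e^x] = 6x^{5}e^x + x^6e^x.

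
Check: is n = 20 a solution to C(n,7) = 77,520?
Yes

Solution: C(20,7) = 20·19·18·17·16·15·14/7! = 390,700,800/5,040 = 77,520, which equals 77,520.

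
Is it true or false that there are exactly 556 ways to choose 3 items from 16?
False

Solution: C(16,3) = 560 ≠ 556.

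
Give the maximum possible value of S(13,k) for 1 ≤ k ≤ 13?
Row S(13,k) for k = 1..13 (via S(n,k) = k·S(n−1,k) + S(n−1,k−1)): 1, 4,095, 261,625, 2,532,530, 7,508,501, 9,321,312, 5,715,424, 1,899,612, 359,502, 39,325, 2,431, 78, 1. The row is unimodal; maximum at k = 6: 9,321,312.
Final answer: 9,321,312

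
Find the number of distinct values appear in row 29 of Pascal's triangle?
15

Reasoning: Row 29 has entries C(29,0)..C(29,29); by symmetry C(29,k)=C(29,29-k), giving 15 distinct values.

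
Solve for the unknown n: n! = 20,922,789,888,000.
16

Explanation: n! is strictly increasing. 14! = 87,178,291,200, 15! = 1,307,674,368,000, 16! = 20,922,789,888,000 ✓. So n = 16.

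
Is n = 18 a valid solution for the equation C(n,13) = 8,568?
C(18,13) = 18·17·16·15·14·13·12·11·10·9·8·7·6/13! = 53,353,114,214,400/6,227,020,800 = 8,568, which equals 8,568.

Answer: Yes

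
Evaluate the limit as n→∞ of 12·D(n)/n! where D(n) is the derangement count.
D(n)/n! → 1/e, so 12·D(n)/n! → 12/e.
Final answer: 12/e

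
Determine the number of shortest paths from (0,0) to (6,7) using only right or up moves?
Choose 6 rights from 13 moves: C(13,6) = 1,716.

Answer: 1,716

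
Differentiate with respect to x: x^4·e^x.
(4x^3 + x^4)e^x

Reasoning: Product rule: d/dx[x^4]·e^x + x^4·d/dx[e^x] = 4x^{3}e^x + x^4e^x.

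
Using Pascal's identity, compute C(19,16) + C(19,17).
1,140

Explanation: C(19,16) + C(19,17) = C(20,17) = 1,140.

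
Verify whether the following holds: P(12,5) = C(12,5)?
False

P(12,5) = 95,040 but C(12,5) = 792; they differ by a factor of 5! = 120, so the statement does not hold.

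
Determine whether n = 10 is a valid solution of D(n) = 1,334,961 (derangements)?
Yes

Explanation: D(10) = (10-1)·[D(9) + D(8)] = 9·[133,496 + 14,833] = 1,334,961, which equals 1,334,961.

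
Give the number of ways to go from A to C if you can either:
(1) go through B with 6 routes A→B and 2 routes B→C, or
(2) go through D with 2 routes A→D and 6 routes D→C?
Route via B: 6×2=12. Route via D: 2×6=12. Total: 24.
Final answer: 24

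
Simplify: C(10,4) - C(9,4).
84

Working:
C(10,4) - C(9,4) = C(9,3) = 84.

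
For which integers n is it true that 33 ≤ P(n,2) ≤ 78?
P(6,2)=30; P(7,2)=42; P(8,2)=56; P(9,2)=72; P(10,2)=90. So valid n = 7, 8, 9.
Final answer: 7, 8, 9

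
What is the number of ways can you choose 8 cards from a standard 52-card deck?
C(52,8) = 752,538,150.
Final answer: 752,538,150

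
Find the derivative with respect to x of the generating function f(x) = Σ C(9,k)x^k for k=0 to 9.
Σ k·C(9,k)x^(k-1) for k=1 to 9
Term-by-term differentiation gives Σ k·C(9,k)x^{k-1} for k=1 to 9.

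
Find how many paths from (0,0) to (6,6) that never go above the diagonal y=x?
132

Solution: Counted by the Catalan number C_6: C_6 = C(12,6)/(6+1) = 924/7 = 132.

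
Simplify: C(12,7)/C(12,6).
6/7

C(n,k+1)/C(n,k) = (n−k)/(k+1). Here (12−6)/(6+1) = 6/7 = 6/7.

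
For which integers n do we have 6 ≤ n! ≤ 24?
3, 4

Explanation: n! is strictly increasing; 3! = 6 and 4! = 24, so valid n = 3, 4.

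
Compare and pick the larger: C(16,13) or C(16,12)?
C(16,12)

Solution: C(16,13)=560, C(16,12)=1,820.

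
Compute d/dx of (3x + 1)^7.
Chain rule: 7(3x+1)^{6} × 3 = 21(3x+1)^{6}.

Answer: 21(3x + 1)^6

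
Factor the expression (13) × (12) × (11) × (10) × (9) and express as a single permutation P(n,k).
P(13,5) = 13!/(8)!

Working:
Product of 5 consecutive descending integers starting at 13: P(13,5) = 13!/8! = 154,440.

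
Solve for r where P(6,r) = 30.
2

P(6,r) = 6·5·…·(6−r+1), a product of r factors. Multiplying down from 6: 6 = 6; 6·5 = 30 ✓ (2 factors). So r = 2.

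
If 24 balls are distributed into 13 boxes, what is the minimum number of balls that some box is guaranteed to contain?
2

Pigeonhole: ⌈24/13⌉ = 2.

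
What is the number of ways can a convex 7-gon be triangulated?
42

Reasoning: Using the Catalan number formula: C_n = C(2n, n) / (n+1)
C_5 = C(10, 5) / (5+1)
     = 252 / 6
     = 42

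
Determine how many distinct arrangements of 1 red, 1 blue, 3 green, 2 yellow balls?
Multinomial: 7!/(1! × 1! × 3! × 2!) = 420.

Answer: 420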